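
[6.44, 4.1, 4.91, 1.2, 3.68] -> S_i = Random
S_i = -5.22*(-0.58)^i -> [-5.22, 3.03, -1.76, 1.02, -0.59]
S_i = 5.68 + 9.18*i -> [5.68, 14.86, 24.04, 33.22, 42.4]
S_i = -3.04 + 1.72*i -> [-3.04, -1.32, 0.4, 2.12, 3.84]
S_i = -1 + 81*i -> [-1, 80, 161, 242, 323]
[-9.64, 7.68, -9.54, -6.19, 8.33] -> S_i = Random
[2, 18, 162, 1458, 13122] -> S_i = 2*9^i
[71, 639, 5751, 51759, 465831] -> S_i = 71*9^i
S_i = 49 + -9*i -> [49, 40, 31, 22, 13]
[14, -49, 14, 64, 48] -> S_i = Random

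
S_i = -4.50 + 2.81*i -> [-4.5, -1.69, 1.12, 3.93, 6.74]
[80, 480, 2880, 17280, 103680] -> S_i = 80*6^i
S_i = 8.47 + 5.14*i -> [8.47, 13.61, 18.75, 23.89, 29.03]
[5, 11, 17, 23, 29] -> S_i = 5 + 6*i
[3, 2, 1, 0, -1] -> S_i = 3 + -1*i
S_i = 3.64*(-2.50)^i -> [3.64, -9.1, 22.75, -56.88, 142.19]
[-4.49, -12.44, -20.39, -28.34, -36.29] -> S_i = -4.49 + -7.95*i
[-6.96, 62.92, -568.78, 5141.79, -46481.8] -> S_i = -6.96*(-9.04)^i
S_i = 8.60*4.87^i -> [8.6, 41.88, 203.97, 993.31, 4837.43]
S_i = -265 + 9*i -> [-265, -256, -247, -238, -229]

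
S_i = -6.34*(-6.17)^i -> [-6.34, 39.12, -241.36, 1489.17, -9188.19]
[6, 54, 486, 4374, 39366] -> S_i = 6*9^i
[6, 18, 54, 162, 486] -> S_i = 6*3^i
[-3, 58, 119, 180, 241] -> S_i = -3 + 61*i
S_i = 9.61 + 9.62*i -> [9.61, 19.23, 28.85, 38.47, 48.09]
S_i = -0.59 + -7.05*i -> [-0.59, -7.64, -14.69, -21.74, -28.79]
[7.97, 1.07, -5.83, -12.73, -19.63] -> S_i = 7.97 + -6.90*i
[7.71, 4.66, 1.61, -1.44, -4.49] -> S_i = 7.71 + -3.05*i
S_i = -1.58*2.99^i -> [-1.58, -4.72, -14.13, -42.23, -126.28]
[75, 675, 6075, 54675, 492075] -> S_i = 75*9^i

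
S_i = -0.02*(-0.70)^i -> [-0.02, 0.01, -0.01, 0.01, -0.0]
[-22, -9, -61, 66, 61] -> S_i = Random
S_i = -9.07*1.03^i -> [-9.07, -9.34, -9.62, -9.91, -10.21]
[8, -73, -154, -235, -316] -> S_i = 8 + -81*i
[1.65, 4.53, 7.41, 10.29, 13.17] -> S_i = 1.65 + 2.88*i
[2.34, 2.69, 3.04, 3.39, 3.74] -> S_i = 2.34 + 0.35*i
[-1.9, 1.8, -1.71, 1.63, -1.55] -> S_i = -1.90*(-0.95)^i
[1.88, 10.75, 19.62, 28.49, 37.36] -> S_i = 1.88 + 8.87*i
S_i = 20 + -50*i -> [20, -30, -80, -130, -180]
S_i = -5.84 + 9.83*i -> [-5.84, 3.99, 13.82, 23.65, 33.48]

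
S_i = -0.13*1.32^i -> [-0.13, -0.17, -0.23, -0.3, -0.39]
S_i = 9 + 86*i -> [9, 95, 181, 267, 353]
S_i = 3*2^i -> [3, 6, 12, 24, 48]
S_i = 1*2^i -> [1, 2, 4, 8, 16]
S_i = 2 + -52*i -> [2, -50, -102, -154, -206]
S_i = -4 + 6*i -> [-4, 2, 8, 14, 20]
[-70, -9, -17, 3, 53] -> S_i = Random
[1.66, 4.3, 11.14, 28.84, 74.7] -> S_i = 1.66*2.59^i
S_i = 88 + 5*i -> [88, 93, 98, 103, 108]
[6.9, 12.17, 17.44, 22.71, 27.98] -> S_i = 6.90 + 5.27*i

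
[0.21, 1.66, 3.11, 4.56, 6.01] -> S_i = 0.21 + 1.45*i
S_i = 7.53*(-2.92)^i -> [7.53, -21.99, 64.2, -187.48, 547.43]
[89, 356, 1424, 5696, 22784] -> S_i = 89*4^i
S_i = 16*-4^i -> [16, -64, 256, -1024, 4096]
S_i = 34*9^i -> [34, 306, 2754, 24786, 223074]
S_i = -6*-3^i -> [-6, 18, -54, 162, -486]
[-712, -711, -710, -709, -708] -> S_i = -712 + 1*i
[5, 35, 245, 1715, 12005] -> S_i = 5*7^i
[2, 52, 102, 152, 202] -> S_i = 2 + 50*i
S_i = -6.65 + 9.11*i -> [-6.65, 2.46, 11.57, 20.68, 29.79]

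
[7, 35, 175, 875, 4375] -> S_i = 7*5^i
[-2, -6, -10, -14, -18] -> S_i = -2 + -4*i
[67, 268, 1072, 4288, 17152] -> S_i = 67*4^i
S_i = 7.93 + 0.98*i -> [7.93, 8.91, 9.89, 10.87, 11.85]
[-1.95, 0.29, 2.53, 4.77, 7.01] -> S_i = -1.95 + 2.24*i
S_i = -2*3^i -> [-2, -6, -18, -54, -162]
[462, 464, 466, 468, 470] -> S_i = 462 + 2*i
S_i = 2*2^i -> [2, 4, 8, 16, 32]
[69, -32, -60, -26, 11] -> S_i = Random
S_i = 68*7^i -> [68, 476, 3332, 23324, 163268]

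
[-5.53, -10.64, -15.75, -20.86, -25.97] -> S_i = -5.53 + -5.11*i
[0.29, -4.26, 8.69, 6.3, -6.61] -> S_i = Random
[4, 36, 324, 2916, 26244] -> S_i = 4*9^i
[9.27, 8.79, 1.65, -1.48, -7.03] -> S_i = Random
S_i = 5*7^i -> [5, 35, 245, 1715, 12005]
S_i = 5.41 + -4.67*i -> [5.41, 0.74, -3.93, -8.6, -13.27]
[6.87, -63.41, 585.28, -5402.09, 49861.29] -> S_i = 6.87*(-9.23)^i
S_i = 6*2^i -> [6, 12, 24, 48, 96]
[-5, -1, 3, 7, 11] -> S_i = -5 + 4*i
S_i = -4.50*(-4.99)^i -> [-4.5, 22.46, -112.05, 559.13, -2790.07]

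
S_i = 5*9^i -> [5, 45, 405, 3645, 32805]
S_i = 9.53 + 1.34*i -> [9.53, 10.87, 12.21, 13.55, 14.89]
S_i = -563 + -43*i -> [-563, -606, -649, -692, -735]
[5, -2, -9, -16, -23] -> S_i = 5 + -7*i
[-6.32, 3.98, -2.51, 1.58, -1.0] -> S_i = -6.32*(-0.63)^i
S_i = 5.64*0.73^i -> [5.64, 4.12, 3.01, 2.19, 1.6]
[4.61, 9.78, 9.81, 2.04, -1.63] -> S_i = Random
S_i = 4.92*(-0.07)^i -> [4.92, -0.34, 0.02, -0.0, 0.0]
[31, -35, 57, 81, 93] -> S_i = Random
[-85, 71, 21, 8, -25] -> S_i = Random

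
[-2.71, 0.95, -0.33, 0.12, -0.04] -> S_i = -2.71*(-0.35)^i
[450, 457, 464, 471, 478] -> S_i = 450 + 7*i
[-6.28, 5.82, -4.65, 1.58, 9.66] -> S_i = Random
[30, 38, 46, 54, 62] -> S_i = 30 + 8*i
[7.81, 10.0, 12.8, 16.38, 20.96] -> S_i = 7.81*1.28^i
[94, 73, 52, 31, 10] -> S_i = 94 + -21*i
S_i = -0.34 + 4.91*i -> [-0.34, 4.57, 9.48, 14.39, 19.3]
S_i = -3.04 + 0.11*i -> [-3.04, -2.93, -2.82, -2.71, -2.6]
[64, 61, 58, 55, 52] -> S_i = 64 + -3*i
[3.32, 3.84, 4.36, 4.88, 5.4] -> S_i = 3.32 + 0.52*i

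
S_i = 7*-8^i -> [7, -56, 448, -3584, 28672]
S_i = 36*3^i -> [36, 108, 324, 972, 2916]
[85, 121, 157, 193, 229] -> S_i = 85 + 36*i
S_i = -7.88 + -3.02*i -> [-7.88, -10.9, -13.92, -16.94, -19.96]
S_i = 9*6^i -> [9, 54, 324, 1944, 11664]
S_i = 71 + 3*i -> [71, 74, 77, 80, 83]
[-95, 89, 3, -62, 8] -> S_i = Random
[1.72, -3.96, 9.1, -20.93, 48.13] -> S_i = 1.72*(-2.30)^i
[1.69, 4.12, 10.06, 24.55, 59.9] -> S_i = 1.69*2.44^i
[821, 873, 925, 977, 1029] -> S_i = 821 + 52*i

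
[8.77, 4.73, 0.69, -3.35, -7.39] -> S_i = 8.77 + -4.04*i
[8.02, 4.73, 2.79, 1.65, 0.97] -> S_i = 8.02*0.59^i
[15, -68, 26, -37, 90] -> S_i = Random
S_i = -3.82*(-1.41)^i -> [-3.82, 5.39, -7.59, 10.71, -15.1]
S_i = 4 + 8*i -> [4, 12, 20, 28, 36]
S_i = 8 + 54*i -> [8, 62, 116, 170, 224]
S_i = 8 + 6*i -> [8, 14, 20, 26, 32]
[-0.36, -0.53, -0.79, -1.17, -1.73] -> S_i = -0.36*1.48^i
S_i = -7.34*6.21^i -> [-7.34, -45.58, -283.06, -1757.81, -10915.97]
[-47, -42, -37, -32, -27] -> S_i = -47 + 5*i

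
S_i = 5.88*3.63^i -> [5.88, 21.34, 77.48, 281.25, 1020.95]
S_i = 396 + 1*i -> [396, 397, 398, 399, 400]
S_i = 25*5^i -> [25, 125, 625, 3125, 15625]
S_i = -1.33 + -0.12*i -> [-1.33, -1.45, -1.57, -1.69, -1.81]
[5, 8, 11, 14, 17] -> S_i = 5 + 3*i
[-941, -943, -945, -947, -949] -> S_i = -941 + -2*i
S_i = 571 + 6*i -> [571, 577, 583, 589, 595]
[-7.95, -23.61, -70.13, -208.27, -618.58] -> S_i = -7.95*2.97^i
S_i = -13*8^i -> [-13, -104, -832, -6656, -53248]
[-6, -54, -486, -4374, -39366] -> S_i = -6*9^i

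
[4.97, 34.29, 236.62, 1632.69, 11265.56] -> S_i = 4.97*6.90^i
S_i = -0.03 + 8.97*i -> [-0.03, 8.94, 17.91, 26.88, 35.85]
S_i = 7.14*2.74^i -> [7.14, 19.56, 53.6, 146.88, 402.44]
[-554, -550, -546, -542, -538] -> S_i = -554 + 4*i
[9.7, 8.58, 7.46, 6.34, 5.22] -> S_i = 9.70 + -1.12*i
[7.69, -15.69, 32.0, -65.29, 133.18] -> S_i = 7.69*(-2.04)^i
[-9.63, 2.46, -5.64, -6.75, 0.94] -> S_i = Random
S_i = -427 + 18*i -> [-427, -409, -391, -373, -355]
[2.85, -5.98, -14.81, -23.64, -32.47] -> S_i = 2.85 + -8.83*i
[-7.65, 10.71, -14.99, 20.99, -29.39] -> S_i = -7.65*(-1.40)^i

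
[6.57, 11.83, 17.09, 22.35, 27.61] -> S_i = 6.57 + 5.26*i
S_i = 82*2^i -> [82, 164, 328, 656, 1312]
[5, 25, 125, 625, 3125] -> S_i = 5*5^i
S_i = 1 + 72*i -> [1, 73, 145, 217, 289]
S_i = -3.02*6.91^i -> [-3.02, -20.87, -144.2, -996.42, -6885.24]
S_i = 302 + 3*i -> [302, 305, 308, 311, 314]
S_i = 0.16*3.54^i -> [0.16, 0.57, 2.01, 7.1, 25.13]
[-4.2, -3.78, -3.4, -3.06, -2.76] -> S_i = -4.20*0.90^i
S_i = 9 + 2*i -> [9, 11, 13, 15, 17]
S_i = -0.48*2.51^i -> [-0.48, -1.2, -3.02, -7.59, -19.05]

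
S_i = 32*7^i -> [32, 224, 1568, 10976, 76832]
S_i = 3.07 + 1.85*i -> [3.07, 4.92, 6.77, 8.62, 10.47]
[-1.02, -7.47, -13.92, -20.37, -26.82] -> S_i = -1.02 + -6.45*i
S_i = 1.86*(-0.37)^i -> [1.86, -0.69, 0.25, -0.09, 0.03]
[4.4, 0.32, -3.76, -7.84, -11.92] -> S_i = 4.40 + -4.08*i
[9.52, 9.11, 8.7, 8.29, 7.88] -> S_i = 9.52 + -0.41*i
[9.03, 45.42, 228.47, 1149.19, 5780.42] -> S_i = 9.03*5.03^i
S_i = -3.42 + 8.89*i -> [-3.42, 5.47, 14.36, 23.25, 32.14]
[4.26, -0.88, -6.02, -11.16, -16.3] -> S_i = 4.26 + -5.14*i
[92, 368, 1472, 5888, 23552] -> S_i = 92*4^i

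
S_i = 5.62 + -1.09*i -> [5.62, 4.53, 3.44, 2.35, 1.26]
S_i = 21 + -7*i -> [21, 14, 7, 0, -7]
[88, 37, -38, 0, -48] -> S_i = Random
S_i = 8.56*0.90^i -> [8.56, 7.7, 6.93, 6.24, 5.62]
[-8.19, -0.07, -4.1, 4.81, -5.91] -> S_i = Random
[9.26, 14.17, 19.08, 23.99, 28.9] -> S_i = 9.26 + 4.91*i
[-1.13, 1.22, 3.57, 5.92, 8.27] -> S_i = -1.13 + 2.35*i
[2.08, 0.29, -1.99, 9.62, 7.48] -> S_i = Random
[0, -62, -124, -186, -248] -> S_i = 0 + -62*i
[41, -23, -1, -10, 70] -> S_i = Random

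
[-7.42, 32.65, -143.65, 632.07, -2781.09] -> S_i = -7.42*(-4.40)^i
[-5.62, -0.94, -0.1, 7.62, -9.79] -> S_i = Random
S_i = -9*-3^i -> [-9, 27, -81, 243, -729]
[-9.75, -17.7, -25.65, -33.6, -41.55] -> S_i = -9.75 + -7.95*i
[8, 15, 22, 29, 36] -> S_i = 8 + 7*i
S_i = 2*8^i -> [2, 16, 128, 1024, 8192]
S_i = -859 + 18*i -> [-859, -841, -823, -805, -787]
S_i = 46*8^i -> [46, 368, 2944, 23552, 188416]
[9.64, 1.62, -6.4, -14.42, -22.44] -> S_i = 9.64 + -8.02*i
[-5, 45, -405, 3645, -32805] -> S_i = -5*-9^i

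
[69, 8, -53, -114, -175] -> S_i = 69 + -61*i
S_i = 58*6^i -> [58, 348, 2088, 12528, 75168]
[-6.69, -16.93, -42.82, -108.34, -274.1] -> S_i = -6.69*2.53^i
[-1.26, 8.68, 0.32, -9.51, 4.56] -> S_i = Random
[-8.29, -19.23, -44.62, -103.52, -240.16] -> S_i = -8.29*2.32^i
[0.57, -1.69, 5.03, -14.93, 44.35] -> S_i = 0.57*(-2.97)^i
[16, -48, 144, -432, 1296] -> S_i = 16*-3^i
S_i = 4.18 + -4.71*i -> [4.18, -0.53, -5.24, -9.95, -14.66]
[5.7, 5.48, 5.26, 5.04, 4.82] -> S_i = 5.70 + -0.22*i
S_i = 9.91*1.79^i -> [9.91, 17.74, 31.75, 56.84, 101.74]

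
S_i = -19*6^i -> [-19, -114, -684, -4104, -24624]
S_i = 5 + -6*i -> [5, -1, -7, -13, -19]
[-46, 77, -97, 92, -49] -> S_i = Random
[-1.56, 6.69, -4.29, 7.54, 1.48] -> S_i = Random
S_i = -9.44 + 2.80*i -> [-9.44, -6.64, -3.84, -1.04, 1.76]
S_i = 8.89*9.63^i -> [8.89, 85.61, 824.43, 7939.27, 76455.18]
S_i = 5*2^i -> [5, 10, 20, 40, 80]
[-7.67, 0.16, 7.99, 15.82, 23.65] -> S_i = -7.67 + 7.83*i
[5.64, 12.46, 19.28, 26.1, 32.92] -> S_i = 5.64 + 6.82*i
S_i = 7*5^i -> [7, 35, 175, 875, 4375]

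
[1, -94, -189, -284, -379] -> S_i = 1 + -95*i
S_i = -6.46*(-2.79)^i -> [-6.46, 18.02, -50.29, 140.3, -391.43]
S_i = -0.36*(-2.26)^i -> [-0.36, 0.81, -1.84, 4.16, -9.39]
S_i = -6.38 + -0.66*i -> [-6.38, -7.04, -7.7, -8.36, -9.02]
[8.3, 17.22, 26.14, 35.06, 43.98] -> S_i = 8.30 + 8.92*i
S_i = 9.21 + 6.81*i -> [9.21, 16.02, 22.83, 29.64, 36.45]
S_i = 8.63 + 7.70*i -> [8.63, 16.33, 24.03, 31.73, 39.43]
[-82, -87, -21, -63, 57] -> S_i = Random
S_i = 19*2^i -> [19, 38, 76, 152, 304]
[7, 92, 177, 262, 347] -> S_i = 7 + 85*i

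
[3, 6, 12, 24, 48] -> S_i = 3*2^i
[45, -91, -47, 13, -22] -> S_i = Random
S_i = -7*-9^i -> [-7, 63, -567, 5103, -45927]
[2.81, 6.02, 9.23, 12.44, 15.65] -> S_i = 2.81 + 3.21*i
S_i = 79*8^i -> [79, 632, 5056, 40448, 323584]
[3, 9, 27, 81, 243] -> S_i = 3*3^i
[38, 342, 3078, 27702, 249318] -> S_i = 38*9^i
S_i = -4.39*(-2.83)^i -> [-4.39, 12.42, -35.16, 99.5, -281.59]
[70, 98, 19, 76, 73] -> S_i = Random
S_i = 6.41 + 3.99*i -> [6.41, 10.4, 14.39, 18.38, 22.37]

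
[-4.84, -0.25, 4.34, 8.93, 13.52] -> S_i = -4.84 + 4.59*i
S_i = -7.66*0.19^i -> [-7.66, -1.46, -0.28, -0.05, -0.01]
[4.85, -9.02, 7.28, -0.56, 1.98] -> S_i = Random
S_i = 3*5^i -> [3, 15, 75, 375, 1875]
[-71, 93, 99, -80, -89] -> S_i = Random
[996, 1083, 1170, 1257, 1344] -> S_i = 996 + 87*i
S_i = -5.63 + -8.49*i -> [-5.63, -14.12, -22.61, -31.1, -39.59]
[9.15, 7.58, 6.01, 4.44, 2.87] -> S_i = 9.15 + -1.57*i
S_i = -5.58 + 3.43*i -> [-5.58, -2.15, 1.28, 4.71, 8.14]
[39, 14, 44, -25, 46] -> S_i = Random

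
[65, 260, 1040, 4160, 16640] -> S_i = 65*4^i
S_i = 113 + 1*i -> [113, 114, 115, 116, 117]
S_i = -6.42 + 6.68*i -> [-6.42, 0.26, 6.94, 13.62, 20.3]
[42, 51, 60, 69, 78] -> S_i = 42 + 9*i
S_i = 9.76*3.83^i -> [9.76, 37.38, 143.17, 548.34, 2100.12]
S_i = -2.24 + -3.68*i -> [-2.24, -5.92, -9.6, -13.28, -16.96]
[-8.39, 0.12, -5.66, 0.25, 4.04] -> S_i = Random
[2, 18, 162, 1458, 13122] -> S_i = 2*9^i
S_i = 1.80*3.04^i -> [1.8, 5.47, 16.63, 50.57, 153.73]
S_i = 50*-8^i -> [50, -400, 3200, -25600, 204800]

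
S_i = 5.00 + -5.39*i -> [5.0, -0.39, -5.78, -11.17, -16.56]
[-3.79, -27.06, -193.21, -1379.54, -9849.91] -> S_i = -3.79*7.14^i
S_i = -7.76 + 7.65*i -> [-7.76, -0.11, 7.54, 15.19, 22.84]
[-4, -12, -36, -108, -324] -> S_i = -4*3^i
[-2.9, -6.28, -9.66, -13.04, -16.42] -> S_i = -2.90 + -3.38*i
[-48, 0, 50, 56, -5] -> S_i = Random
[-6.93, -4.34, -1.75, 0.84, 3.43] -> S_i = -6.93 + 2.59*i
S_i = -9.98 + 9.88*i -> [-9.98, -0.1, 9.78, 19.66, 29.54]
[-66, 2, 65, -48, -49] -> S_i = Random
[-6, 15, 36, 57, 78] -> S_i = -6 + 21*i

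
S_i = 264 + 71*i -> [264, 335, 406, 477, 548]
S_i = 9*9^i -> [9, 81, 729, 6561, 59049]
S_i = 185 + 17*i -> [185, 202, 219, 236, 253]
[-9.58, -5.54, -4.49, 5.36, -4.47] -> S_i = Random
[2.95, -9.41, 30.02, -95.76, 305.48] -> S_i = 2.95*(-3.19)^i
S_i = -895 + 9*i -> [-895, -886, -877, -868, -859]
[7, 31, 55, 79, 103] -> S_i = 7 + 24*i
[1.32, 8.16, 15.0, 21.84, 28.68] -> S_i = 1.32 + 6.84*i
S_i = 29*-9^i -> [29, -261, 2349, -21141, 190269]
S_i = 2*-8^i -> [2, -16, 128, -1024, 8192]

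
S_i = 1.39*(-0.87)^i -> [1.39, -1.21, 1.05, -0.92, 0.8]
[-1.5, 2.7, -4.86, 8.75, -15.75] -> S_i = -1.50*(-1.80)^i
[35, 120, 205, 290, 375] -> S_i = 35 + 85*i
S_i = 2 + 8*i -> [2, 10, 18, 26, 34]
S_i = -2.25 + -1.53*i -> [-2.25, -3.78, -5.31, -6.84, -8.37]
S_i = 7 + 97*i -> [7, 104, 201, 298, 395]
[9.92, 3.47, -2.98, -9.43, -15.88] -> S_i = 9.92 + -6.45*i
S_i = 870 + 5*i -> [870, 875, 880, 885, 890]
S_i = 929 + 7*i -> [929, 936, 943, 950, 957]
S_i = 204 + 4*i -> [204, 208, 212, 216, 220]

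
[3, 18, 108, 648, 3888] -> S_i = 3*6^i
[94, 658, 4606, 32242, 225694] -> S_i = 94*7^i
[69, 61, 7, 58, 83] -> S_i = Random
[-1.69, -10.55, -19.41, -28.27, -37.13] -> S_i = -1.69 + -8.86*i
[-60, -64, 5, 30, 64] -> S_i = Random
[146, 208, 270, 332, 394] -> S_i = 146 + 62*i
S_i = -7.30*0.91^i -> [-7.3, -6.64, -6.05, -5.5, -5.01]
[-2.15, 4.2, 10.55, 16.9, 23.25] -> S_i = -2.15 + 6.35*i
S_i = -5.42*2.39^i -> [-5.42, -12.95, -30.96, -73.99, -176.84]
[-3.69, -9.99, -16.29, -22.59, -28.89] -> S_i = -3.69 + -6.30*i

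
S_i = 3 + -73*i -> [3, -70, -143, -216, -289]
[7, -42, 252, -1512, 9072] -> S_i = 7*-6^i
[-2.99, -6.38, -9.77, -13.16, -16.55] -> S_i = -2.99 + -3.39*i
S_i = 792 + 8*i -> [792, 800, 808, 816, 824]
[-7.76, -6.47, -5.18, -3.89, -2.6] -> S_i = -7.76 + 1.29*i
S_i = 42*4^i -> [42, 168, 672, 2688, 10752]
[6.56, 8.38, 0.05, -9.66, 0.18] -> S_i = Random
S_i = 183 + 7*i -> [183, 190, 197, 204, 211]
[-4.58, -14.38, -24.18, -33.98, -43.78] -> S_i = -4.58 + -9.80*i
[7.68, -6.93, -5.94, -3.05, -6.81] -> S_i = Random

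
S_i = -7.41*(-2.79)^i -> [-7.41, 20.67, -57.68, 160.93, -448.99]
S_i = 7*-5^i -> [7, -35, 175, -875, 4375]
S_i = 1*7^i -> [1, 7, 49, 343, 2401]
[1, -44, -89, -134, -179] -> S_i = 1 + -45*i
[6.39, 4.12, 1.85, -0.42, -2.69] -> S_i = 6.39 + -2.27*i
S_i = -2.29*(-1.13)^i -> [-2.29, 2.59, -2.92, 3.3, -3.73]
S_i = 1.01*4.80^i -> [1.01, 4.85, 23.27, 111.7, 536.15]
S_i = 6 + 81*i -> [6, 87, 168, 249, 330]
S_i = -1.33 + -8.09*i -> [-1.33, -9.42, -17.51, -25.6, -33.69]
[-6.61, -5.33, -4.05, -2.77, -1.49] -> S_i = -6.61 + 1.28*i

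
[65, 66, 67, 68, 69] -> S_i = 65 + 1*i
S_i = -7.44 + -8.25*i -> [-7.44, -15.69, -23.94, -32.19, -40.44]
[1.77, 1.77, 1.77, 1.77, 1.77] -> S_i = 1.77 + -0.00*i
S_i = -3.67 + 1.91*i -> [-3.67, -1.76, 0.15, 2.06, 3.97]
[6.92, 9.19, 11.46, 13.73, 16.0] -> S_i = 6.92 + 2.27*i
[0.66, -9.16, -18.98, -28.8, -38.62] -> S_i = 0.66 + -9.82*i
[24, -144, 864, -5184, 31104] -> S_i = 24*-6^i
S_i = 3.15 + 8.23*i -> [3.15, 11.38, 19.61, 27.84, 36.07]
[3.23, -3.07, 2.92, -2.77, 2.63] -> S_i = 3.23*(-0.95)^i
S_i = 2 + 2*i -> [2, 4, 6, 8, 10]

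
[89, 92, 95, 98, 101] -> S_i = 89 + 3*i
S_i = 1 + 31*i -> [1, 32, 63, 94, 125]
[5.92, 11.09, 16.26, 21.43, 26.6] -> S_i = 5.92 + 5.17*i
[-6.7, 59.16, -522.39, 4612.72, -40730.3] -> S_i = -6.70*(-8.83)^i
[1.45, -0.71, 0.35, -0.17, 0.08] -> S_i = 1.45*(-0.49)^i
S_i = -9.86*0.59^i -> [-9.86, -5.82, -3.43, -2.03, -1.19]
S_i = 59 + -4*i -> [59, 55, 51, 47, 43]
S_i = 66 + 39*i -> [66, 105, 144, 183, 222]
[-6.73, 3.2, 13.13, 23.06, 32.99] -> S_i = -6.73 + 9.93*i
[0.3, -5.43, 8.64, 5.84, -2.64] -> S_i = Random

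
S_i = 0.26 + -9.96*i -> [0.26, -9.7, -19.66, -29.62, -39.58]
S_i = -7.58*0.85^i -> [-7.58, -6.44, -5.48, -4.66, -3.96]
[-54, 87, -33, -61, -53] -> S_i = Random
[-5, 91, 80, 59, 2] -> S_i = Random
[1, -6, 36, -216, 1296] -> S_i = 1*-6^i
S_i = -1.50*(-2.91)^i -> [-1.5, 4.36, -12.7, 36.96, -107.56]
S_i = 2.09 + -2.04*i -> [2.09, 0.05, -1.99, -4.03, -6.07]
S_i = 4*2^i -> [4, 8, 16, 32, 64]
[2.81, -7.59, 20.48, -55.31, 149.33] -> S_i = 2.81*(-2.70)^i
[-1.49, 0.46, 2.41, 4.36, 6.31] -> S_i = -1.49 + 1.95*i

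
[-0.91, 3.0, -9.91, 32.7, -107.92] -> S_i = -0.91*(-3.30)^i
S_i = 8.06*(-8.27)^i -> [8.06, -66.66, 551.25, -4558.81, 37701.37]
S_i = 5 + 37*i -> [5, 42, 79, 116, 153]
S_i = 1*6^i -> [1, 6, 36, 216, 1296]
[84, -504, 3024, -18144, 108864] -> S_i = 84*-6^i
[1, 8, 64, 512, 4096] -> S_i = 1*8^i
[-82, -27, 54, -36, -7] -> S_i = Random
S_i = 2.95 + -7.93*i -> [2.95, -4.98, -12.91, -20.84, -28.77]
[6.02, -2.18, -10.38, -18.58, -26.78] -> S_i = 6.02 + -8.20*i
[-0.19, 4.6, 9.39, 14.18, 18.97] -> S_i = -0.19 + 4.79*i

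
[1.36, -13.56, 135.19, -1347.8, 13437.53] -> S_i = 1.36*(-9.97)^i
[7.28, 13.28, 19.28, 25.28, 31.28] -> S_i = 7.28 + 6.00*i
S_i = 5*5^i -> [5, 25, 125, 625, 3125]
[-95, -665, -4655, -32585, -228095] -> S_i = -95*7^i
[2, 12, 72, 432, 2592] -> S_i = 2*6^i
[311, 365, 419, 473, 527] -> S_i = 311 + 54*i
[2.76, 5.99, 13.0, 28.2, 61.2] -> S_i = 2.76*2.17^i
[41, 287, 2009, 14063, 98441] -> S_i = 41*7^i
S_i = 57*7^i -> [57, 399, 2793, 19551, 136857]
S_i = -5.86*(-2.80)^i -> [-5.86, 16.41, -45.94, 128.64, -360.19]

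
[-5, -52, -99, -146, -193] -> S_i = -5 + -47*i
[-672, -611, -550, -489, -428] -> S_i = -672 + 61*i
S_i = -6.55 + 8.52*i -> [-6.55, 1.97, 10.49, 19.01, 27.53]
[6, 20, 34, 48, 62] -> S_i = 6 + 14*i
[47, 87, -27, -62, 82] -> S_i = Random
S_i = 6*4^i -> [6, 24, 96, 384, 1536]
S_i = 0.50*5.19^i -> [0.5, 2.6, 13.47, 69.9, 362.78]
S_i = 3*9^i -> [3, 27, 243, 2187, 19683]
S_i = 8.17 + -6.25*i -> [8.17, 1.92, -4.33, -10.58, -16.83]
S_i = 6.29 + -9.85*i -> [6.29, -3.56, -13.41, -23.26, -33.11]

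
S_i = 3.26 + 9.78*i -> [3.26, 13.04, 22.82, 32.6, 42.38]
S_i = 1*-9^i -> [1, -9, 81, -729, 6561]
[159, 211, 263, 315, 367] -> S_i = 159 + 52*i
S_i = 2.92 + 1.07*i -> [2.92, 3.99, 5.06, 6.13, 7.2]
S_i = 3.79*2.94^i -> [3.79, 11.14, 32.76, 96.31, 283.16]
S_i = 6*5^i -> [6, 30, 150, 750, 3750]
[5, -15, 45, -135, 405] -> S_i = 5*-3^i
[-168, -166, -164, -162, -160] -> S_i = -168 + 2*i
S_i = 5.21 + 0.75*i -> [5.21, 5.96, 6.71, 7.46, 8.21]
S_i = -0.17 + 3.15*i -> [-0.17, 2.98, 6.13, 9.28, 12.43]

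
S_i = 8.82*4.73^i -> [8.82, 41.72, 197.33, 933.37, 4414.82]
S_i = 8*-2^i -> [8, -16, 32, -64, 128]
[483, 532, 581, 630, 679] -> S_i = 483 + 49*i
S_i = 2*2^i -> [2, 4, 8, 16, 32]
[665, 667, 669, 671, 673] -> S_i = 665 + 2*i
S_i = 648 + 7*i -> [648, 655, 662, 669, 676]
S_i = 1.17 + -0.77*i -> [1.17, 0.4, -0.37, -1.14, -1.91]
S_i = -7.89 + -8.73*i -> [-7.89, -16.62, -25.35, -34.08, -42.81]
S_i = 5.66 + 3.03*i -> [5.66, 8.69, 11.72, 14.75, 17.78]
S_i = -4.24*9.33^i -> [-4.24, -39.56, -369.09, -3443.58, -32128.65]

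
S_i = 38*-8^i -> [38, -304, 2432, -19456, 155648]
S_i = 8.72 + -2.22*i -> [8.72, 6.5, 4.28, 2.06, -0.16]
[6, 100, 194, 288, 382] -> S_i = 6 + 94*i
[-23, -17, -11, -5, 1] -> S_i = -23 + 6*i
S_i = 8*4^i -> [8, 32, 128, 512, 2048]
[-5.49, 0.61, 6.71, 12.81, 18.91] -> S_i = -5.49 + 6.10*i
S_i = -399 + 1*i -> [-399, -398, -397, -396, -395]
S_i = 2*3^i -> [2, 6, 18, 54, 162]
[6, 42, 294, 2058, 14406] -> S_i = 6*7^i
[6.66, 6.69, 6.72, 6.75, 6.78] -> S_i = 6.66 + 0.03*i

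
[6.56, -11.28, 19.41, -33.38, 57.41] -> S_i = 6.56*(-1.72)^i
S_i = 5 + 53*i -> [5, 58, 111, 164, 217]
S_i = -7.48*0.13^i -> [-7.48, -0.97, -0.13, -0.02, -0.0]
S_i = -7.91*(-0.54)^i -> [-7.91, 4.27, -2.31, 1.25, -0.67]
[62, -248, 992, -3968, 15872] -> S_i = 62*-4^i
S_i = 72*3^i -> [72, 216, 648, 1944, 5832]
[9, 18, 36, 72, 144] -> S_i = 9*2^i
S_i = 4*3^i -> [4, 12, 36, 108, 324]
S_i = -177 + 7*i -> [-177, -170, -163, -156, -149]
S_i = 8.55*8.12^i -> [8.55, 69.43, 563.74, 4577.56, 37169.8]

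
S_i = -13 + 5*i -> [-13, -8, -3, 2, 7]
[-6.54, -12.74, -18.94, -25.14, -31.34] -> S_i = -6.54 + -6.20*i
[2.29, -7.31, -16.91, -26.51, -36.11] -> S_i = 2.29 + -9.60*i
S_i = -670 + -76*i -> [-670, -746, -822, -898, -974]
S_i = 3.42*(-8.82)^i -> [3.42, -30.16, 266.05, -2346.56, 20696.67]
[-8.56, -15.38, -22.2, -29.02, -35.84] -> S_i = -8.56 + -6.82*i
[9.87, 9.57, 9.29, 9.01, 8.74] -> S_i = 9.87*0.97^i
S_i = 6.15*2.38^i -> [6.15, 14.64, 34.84, 82.91, 197.33]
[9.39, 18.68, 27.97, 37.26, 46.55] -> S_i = 9.39 + 9.29*i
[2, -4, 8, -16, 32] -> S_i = 2*-2^i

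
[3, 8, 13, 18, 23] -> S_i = 3 + 5*i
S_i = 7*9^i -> [7, 63, 567, 5103, 45927]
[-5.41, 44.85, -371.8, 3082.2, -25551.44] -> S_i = -5.41*(-8.29)^i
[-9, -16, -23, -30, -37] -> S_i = -9 + -7*i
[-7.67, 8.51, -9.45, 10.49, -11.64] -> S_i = -7.67*(-1.11)^i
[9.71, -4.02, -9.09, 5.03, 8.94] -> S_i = Random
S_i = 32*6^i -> [32, 192, 1152, 6912, 41472]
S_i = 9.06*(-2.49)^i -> [9.06, -22.56, 56.17, -139.87, 348.28]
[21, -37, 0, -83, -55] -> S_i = Random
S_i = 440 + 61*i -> [440, 501, 562, 623, 684]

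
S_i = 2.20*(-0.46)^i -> [2.2, -1.01, 0.47, -0.21, 0.1]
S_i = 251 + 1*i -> [251, 252, 253, 254, 255]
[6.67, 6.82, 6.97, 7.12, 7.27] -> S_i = 6.67 + 0.15*i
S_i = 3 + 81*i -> [3, 84, 165, 246, 327]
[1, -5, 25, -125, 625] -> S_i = 1*-5^i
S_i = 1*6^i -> [1, 6, 36, 216, 1296]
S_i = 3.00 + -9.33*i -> [3.0, -6.33, -15.66, -24.99, -34.32]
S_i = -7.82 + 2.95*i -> [-7.82, -4.87, -1.92, 1.03, 3.98]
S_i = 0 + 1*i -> [0, 1, 2, 3, 4]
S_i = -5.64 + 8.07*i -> [-5.64, 2.43, 10.5, 18.57, 26.64]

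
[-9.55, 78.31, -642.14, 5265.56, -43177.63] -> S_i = -9.55*(-8.20)^i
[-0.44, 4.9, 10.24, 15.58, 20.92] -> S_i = -0.44 + 5.34*i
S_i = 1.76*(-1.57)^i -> [1.76, -2.76, 4.34, -6.81, 10.69]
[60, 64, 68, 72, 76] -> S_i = 60 + 4*i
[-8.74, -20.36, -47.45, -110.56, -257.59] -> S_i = -8.74*2.33^i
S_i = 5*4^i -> [5, 20, 80, 320, 1280]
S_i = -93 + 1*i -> [-93, -92, -91, -90, -89]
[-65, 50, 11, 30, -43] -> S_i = Random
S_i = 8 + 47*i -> [8, 55, 102, 149, 196]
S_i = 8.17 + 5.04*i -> [8.17, 13.21, 18.25, 23.29, 28.33]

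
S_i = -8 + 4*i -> [-8, -4, 0, 4, 8]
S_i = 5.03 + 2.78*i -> [5.03, 7.81, 10.59, 13.37, 16.15]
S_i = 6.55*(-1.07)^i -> [6.55, -7.01, 7.5, -8.02, 8.59]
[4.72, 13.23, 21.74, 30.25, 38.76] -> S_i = 4.72 + 8.51*i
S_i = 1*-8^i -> [1, -8, 64, -512, 4096]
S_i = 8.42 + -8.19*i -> [8.42, 0.23, -7.96, -16.15, -24.34]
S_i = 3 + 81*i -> [3, 84, 165, 246, 327]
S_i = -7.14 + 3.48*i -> [-7.14, -3.66, -0.18, 3.3, 6.78]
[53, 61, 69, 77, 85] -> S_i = 53 + 8*i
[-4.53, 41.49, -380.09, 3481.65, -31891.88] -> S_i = -4.53*(-9.16)^i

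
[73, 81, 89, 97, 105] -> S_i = 73 + 8*i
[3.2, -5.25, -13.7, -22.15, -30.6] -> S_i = 3.20 + -8.45*i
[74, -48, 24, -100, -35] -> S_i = Random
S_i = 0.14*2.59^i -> [0.14, 0.36, 0.94, 2.43, 6.3]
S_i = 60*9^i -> [60, 540, 4860, 43740, 393660]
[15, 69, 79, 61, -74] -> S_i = Random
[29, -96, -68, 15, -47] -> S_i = Random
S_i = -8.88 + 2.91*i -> [-8.88, -5.97, -3.06, -0.15, 2.76]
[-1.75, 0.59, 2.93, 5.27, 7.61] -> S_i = -1.75 + 2.34*i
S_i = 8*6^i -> [8, 48, 288, 1728, 10368]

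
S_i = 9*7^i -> [9, 63, 441, 3087, 21609]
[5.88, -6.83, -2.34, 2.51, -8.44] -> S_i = Random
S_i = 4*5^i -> [4, 20, 100, 500, 2500]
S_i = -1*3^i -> [-1, -3, -9, -27, -81]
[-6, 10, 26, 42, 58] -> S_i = -6 + 16*i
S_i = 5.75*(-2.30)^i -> [5.75, -13.22, 30.42, -69.96, 160.91]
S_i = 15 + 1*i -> [15, 16, 17, 18, 19]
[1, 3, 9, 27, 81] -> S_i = 1*3^i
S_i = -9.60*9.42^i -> [-9.6, -90.43, -851.87, -8024.61, -75591.83]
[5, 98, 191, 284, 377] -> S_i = 5 + 93*i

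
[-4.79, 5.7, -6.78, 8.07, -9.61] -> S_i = -4.79*(-1.19)^i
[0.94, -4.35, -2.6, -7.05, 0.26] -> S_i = Random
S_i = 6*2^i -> [6, 12, 24, 48, 96]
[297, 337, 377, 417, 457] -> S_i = 297 + 40*i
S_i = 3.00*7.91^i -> [3.0, 23.73, 187.7, 1484.74, 11744.3]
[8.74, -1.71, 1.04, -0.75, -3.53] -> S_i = Random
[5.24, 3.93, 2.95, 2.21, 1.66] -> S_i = 5.24*0.75^i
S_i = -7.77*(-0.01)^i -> [-7.77, 0.08, -0.0, 0.0, -0.0]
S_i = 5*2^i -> [5, 10, 20, 40, 80]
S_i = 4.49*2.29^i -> [4.49, 10.28, 23.55, 53.92, 123.48]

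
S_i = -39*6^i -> [-39, -234, -1404, -8424, -50544]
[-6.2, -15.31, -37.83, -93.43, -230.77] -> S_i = -6.20*2.47^i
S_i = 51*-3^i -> [51, -153, 459, -1377, 4131]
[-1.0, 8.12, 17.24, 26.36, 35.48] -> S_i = -1.00 + 9.12*i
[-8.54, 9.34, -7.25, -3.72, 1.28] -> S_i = Random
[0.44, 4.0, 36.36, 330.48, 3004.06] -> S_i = 0.44*9.09^i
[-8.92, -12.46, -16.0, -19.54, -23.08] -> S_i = -8.92 + -3.54*i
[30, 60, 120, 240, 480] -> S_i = 30*2^i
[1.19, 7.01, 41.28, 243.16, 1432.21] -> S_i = 1.19*5.89^i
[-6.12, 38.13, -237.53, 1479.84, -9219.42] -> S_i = -6.12*(-6.23)^i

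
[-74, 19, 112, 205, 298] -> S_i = -74 + 93*i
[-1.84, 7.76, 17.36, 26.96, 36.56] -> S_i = -1.84 + 9.60*i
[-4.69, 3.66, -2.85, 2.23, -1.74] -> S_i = -4.69*(-0.78)^i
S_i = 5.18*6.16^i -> [5.18, 31.91, 196.56, 1210.8, 7458.52]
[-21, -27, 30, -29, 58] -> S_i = Random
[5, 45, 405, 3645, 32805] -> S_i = 5*9^i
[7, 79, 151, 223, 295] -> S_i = 7 + 72*i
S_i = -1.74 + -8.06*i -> [-1.74, -9.8, -17.86, -25.92, -33.98]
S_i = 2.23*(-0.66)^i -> [2.23, -1.47, 0.97, -0.64, 0.42]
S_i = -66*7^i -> [-66, -462, -3234, -22638, -158466]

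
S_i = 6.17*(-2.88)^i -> [6.17, -17.77, 51.18, -147.39, 424.48]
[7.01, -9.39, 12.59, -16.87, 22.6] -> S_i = 7.01*(-1.34)^i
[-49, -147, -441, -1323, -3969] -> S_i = -49*3^i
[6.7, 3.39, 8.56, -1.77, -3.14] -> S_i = Random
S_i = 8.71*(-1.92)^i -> [8.71, -16.72, 32.11, -61.65, 118.36]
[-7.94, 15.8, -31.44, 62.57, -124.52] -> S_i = -7.94*(-1.99)^i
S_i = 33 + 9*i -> [33, 42, 51, 60, 69]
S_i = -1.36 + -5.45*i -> [-1.36, -6.81, -12.26, -17.71, -23.16]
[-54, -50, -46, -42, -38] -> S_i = -54 + 4*i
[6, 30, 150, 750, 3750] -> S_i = 6*5^i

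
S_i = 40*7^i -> [40, 280, 1960, 13720, 96040]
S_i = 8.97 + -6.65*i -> [8.97, 2.32, -4.33, -10.98, -17.63]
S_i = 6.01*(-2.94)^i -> [6.01, -17.67, 51.95, -152.73, 449.02]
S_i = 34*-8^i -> [34, -272, 2176, -17408, 139264]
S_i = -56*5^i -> [-56, -280, -1400, -7000, -35000]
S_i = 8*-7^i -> [8, -56, 392, -2744, 19208]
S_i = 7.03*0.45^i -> [7.03, 3.16, 1.42, 0.64, 0.29]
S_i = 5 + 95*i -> [5, 100, 195, 290, 385]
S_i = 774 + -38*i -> [774, 736, 698, 660, 622]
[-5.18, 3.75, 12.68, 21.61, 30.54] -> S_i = -5.18 + 8.93*i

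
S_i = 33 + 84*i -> [33, 117, 201, 285, 369]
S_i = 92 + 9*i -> [92, 101, 110, 119, 128]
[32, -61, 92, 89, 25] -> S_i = Random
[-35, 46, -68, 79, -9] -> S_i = Random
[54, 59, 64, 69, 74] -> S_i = 54 + 5*i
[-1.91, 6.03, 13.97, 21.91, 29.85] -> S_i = -1.91 + 7.94*i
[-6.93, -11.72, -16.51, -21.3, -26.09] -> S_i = -6.93 + -4.79*i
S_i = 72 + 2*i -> [72, 74, 76, 78, 80]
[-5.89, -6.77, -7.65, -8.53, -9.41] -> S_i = -5.89 + -0.88*i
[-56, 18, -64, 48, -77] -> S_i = Random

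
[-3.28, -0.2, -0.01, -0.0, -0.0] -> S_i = -3.28*0.06^i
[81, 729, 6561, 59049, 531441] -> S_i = 81*9^i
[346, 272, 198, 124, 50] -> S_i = 346 + -74*i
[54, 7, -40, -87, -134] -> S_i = 54 + -47*i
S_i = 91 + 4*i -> [91, 95, 99, 103, 107]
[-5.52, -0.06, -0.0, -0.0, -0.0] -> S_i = -5.52*0.01^i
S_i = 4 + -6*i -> [4, -2, -8, -14, -20]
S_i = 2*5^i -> [2, 10, 50, 250, 1250]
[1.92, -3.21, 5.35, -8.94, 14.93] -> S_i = 1.92*(-1.67)^i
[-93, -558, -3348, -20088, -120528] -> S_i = -93*6^i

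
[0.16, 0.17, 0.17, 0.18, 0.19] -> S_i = 0.16*1.04^i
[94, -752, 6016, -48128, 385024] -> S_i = 94*-8^i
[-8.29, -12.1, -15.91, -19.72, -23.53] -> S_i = -8.29 + -3.81*i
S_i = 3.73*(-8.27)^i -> [3.73, -30.85, 255.11, -2109.72, 17447.41]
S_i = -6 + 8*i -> [-6, 2, 10, 18, 26]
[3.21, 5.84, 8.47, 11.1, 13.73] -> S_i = 3.21 + 2.63*i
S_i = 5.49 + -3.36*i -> [5.49, 2.13, -1.23, -4.59, -7.95]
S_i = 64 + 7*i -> [64, 71, 78, 85, 92]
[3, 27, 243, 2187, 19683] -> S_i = 3*9^i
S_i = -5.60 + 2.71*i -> [-5.6, -2.89, -0.18, 2.53, 5.24]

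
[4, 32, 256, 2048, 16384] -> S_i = 4*8^i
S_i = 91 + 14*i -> [91, 105, 119, 133, 147]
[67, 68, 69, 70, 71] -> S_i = 67 + 1*i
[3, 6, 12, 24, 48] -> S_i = 3*2^i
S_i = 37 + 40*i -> [37, 77, 117, 157, 197]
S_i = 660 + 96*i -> [660, 756, 852, 948, 1044]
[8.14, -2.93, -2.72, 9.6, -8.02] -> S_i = Random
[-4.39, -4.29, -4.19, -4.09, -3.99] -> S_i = -4.39 + 0.10*i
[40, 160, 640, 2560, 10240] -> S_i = 40*4^i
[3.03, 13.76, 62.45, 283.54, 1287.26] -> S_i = 3.03*4.54^i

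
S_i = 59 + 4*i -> [59, 63, 67, 71, 75]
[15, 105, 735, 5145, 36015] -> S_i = 15*7^i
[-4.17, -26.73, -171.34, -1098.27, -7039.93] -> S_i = -4.17*6.41^i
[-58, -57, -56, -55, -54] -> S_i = -58 + 1*i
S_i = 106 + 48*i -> [106, 154, 202, 250, 298]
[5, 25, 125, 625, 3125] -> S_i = 5*5^i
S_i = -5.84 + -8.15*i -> [-5.84, -13.99, -22.14, -30.29, -38.44]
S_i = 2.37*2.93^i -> [2.37, 6.94, 20.35, 59.61, 174.67]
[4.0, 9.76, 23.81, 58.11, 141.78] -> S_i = 4.00*2.44^i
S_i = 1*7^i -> [1, 7, 49, 343, 2401]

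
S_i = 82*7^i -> [82, 574, 4018, 28126, 196882]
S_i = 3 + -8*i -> [3, -5, -13, -21, -29]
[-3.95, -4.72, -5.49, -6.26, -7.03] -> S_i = -3.95 + -0.77*i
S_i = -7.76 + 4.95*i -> [-7.76, -2.81, 2.14, 7.09, 12.04]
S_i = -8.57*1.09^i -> [-8.57, -9.34, -10.18, -11.1, -12.1]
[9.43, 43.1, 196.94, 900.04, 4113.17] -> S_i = 9.43*4.57^i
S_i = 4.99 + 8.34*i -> [4.99, 13.33, 21.67, 30.01, 38.35]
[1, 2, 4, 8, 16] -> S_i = 1*2^i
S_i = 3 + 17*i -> [3, 20, 37, 54, 71]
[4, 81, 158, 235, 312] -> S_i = 4 + 77*i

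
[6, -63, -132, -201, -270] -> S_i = 6 + -69*i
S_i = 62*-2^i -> [62, -124, 248, -496, 992]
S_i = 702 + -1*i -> [702, 701, 700, 699, 698]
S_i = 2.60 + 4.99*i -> [2.6, 7.59, 12.58, 17.57, 22.56]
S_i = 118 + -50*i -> [118, 68, 18, -32, -82]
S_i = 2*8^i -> [2, 16, 128, 1024, 8192]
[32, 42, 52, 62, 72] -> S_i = 32 + 10*i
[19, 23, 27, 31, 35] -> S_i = 19 + 4*i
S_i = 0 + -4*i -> [0, -4, -8, -12, -16]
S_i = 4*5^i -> [4, 20, 100, 500, 2500]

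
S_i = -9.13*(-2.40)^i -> [-9.13, 21.91, -52.59, 126.21, -302.91]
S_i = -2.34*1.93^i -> [-2.34, -4.52, -8.72, -16.82, -32.47]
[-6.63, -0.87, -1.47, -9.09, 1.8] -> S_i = Random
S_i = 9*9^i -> [9, 81, 729, 6561, 59049]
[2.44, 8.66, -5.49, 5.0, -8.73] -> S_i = Random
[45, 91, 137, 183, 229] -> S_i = 45 + 46*i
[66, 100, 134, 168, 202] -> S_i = 66 + 34*i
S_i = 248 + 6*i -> [248, 254, 260, 266, 272]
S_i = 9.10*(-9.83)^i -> [9.1, -89.45, 879.32, -8643.74, 84968.01]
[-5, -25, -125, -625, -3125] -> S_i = -5*5^i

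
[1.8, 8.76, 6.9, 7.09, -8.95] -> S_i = Random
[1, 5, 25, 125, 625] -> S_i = 1*5^i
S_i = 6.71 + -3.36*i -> [6.71, 3.35, -0.01, -3.37, -6.73]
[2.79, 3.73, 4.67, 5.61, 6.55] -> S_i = 2.79 + 0.94*i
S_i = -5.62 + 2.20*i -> [-5.62, -3.42, -1.22, 0.98, 3.18]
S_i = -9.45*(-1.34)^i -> [-9.45, 12.66, -16.97, 22.74, -30.47]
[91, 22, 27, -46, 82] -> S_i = Random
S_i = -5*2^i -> [-5, -10, -20, -40, -80]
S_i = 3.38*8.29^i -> [3.38, 28.02, 232.29, 1925.66, 15963.75]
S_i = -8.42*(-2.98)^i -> [-8.42, 25.09, -74.77, 222.82, -664.01]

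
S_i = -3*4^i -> [-3, -12, -48, -192, -768]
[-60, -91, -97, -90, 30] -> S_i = Random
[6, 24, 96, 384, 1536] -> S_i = 6*4^i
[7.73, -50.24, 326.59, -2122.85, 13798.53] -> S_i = 7.73*(-6.50)^i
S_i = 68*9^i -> [68, 612, 5508, 49572, 446148]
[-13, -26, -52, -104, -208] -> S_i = -13*2^i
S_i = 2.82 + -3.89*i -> [2.82, -1.07, -4.96, -8.85, -12.74]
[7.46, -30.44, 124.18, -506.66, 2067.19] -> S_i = 7.46*(-4.08)^i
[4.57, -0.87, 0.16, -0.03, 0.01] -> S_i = 4.57*(-0.19)^i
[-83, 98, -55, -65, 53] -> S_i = Random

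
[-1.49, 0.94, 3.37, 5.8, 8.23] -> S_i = -1.49 + 2.43*i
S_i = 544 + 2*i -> [544, 546, 548, 550, 552]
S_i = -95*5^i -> [-95, -475, -2375, -11875, -59375]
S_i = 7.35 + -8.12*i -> [7.35, -0.77, -8.89, -17.01, -25.13]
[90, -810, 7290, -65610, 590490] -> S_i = 90*-9^i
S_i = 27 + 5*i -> [27, 32, 37, 42, 47]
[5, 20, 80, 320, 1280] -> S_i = 5*4^i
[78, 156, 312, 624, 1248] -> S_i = 78*2^i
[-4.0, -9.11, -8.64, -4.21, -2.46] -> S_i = Random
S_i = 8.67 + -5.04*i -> [8.67, 3.63, -1.41, -6.45, -11.49]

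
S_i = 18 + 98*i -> [18, 116, 214, 312, 410]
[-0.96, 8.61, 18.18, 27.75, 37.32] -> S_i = -0.96 + 9.57*i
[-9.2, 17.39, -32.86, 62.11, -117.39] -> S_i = -9.20*(-1.89)^i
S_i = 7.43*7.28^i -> [7.43, 54.09, 393.78, 2866.7, 20869.61]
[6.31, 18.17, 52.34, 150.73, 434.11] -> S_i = 6.31*2.88^i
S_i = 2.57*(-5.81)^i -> [2.57, -14.93, 86.75, -504.04, 2928.45]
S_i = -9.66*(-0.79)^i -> [-9.66, 7.63, -6.03, 4.76, -3.76]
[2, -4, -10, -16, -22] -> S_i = 2 + -6*i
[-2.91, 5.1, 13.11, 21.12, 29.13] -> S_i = -2.91 + 8.01*i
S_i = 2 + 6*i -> [2, 8, 14, 20, 26]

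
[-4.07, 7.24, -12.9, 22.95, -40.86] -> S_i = -4.07*(-1.78)^i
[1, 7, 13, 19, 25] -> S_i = 1 + 6*i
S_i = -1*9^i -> [-1, -9, -81, -729, -6561]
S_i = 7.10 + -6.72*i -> [7.1, 0.38, -6.34, -13.06, -19.78]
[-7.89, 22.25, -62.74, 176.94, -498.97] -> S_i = -7.89*(-2.82)^i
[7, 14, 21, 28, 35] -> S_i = 7 + 7*i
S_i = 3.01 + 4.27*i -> [3.01, 7.28, 11.55, 15.82, 20.09]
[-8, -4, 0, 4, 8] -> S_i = -8 + 4*i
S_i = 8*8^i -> [8, 64, 512, 4096, 32768]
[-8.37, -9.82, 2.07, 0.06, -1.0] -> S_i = Random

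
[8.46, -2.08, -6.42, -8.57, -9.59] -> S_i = Random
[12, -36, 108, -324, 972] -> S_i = 12*-3^i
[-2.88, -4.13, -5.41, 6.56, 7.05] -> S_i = Random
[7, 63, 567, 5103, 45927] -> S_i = 7*9^i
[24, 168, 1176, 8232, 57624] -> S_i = 24*7^i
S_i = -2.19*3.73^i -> [-2.19, -8.17, -30.47, -113.65, -423.92]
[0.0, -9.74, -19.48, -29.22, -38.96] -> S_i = 0.00 + -9.74*i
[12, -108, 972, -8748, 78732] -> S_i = 12*-9^i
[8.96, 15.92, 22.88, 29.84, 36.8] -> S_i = 8.96 + 6.96*i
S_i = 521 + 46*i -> [521, 567, 613, 659, 705]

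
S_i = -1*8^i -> [-1, -8, -64, -512, -4096]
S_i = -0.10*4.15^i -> [-0.1, -0.42, -1.72, -7.15, -29.66]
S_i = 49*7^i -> [49, 343, 2401, 16807, 117649]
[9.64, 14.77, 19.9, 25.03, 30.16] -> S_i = 9.64 + 5.13*i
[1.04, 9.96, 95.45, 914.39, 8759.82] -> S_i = 1.04*9.58^i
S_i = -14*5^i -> [-14, -70, -350, -1750, -8750]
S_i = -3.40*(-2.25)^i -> [-3.4, 7.65, -17.21, 38.73, -87.14]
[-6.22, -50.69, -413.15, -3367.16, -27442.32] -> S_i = -6.22*8.15^i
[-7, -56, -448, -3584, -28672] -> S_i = -7*8^i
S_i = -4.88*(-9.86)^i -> [-4.88, 48.12, -474.43, 4677.9, -46124.06]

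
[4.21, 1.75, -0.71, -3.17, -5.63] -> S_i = 4.21 + -2.46*i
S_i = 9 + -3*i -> [9, 6, 3, 0, -3]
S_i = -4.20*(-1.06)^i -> [-4.2, 4.45, -4.72, 5.0, -5.3]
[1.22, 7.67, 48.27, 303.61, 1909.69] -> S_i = 1.22*6.29^i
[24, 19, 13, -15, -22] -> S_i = Random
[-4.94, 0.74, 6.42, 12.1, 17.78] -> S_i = -4.94 + 5.68*i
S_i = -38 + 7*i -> [-38, -31, -24, -17, -10]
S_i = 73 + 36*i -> [73, 109, 145, 181, 217]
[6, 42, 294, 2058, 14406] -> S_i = 6*7^i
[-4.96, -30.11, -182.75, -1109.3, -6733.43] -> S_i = -4.96*6.07^i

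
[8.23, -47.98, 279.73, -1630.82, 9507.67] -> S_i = 8.23*(-5.83)^i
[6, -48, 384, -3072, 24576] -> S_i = 6*-8^i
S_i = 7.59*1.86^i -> [7.59, 14.12, 26.26, 48.84, 90.84]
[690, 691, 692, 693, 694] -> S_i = 690 + 1*i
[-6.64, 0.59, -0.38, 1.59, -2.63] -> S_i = Random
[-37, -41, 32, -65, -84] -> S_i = Random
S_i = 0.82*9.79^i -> [0.82, 8.03, 78.59, 769.42, 7532.6]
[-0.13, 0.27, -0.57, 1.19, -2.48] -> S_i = -0.13*(-2.09)^i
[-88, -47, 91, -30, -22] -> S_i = Random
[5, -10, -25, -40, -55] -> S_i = 5 + -15*i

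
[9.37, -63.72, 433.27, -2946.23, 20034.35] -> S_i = 9.37*(-6.80)^i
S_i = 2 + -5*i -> [2, -3, -8, -13, -18]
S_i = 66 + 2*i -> [66, 68, 70, 72, 74]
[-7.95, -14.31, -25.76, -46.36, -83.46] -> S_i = -7.95*1.80^i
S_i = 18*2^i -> [18, 36, 72, 144, 288]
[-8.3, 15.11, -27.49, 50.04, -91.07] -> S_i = -8.30*(-1.82)^i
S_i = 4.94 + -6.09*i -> [4.94, -1.15, -7.24, -13.33, -19.42]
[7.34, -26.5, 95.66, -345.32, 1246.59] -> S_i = 7.34*(-3.61)^i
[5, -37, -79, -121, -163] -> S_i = 5 + -42*i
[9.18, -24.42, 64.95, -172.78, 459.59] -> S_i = 9.18*(-2.66)^i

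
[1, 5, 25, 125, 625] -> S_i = 1*5^i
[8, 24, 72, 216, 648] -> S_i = 8*3^i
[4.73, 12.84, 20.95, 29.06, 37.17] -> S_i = 4.73 + 8.11*i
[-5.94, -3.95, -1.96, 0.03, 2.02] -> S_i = -5.94 + 1.99*i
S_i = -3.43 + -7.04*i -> [-3.43, -10.47, -17.51, -24.55, -31.59]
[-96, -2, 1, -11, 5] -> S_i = Random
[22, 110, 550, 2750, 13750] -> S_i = 22*5^i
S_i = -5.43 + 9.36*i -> [-5.43, 3.93, 13.29, 22.65, 32.01]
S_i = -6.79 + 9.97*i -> [-6.79, 3.18, 13.15, 23.12, 33.09]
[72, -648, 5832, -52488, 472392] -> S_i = 72*-9^i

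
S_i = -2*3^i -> [-2, -6, -18, -54, -162]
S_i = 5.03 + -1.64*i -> [5.03, 3.39, 1.75, 0.11, -1.53]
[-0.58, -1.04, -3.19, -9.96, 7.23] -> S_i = Random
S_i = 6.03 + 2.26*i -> [6.03, 8.29, 10.55, 12.81, 15.07]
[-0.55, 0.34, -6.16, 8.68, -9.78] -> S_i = Random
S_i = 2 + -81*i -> [2, -79, -160, -241, -322]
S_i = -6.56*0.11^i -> [-6.56, -0.72, -0.08, -0.01, -0.0]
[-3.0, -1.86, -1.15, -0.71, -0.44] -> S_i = -3.00*0.62^i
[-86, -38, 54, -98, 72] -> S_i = Random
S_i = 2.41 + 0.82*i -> [2.41, 3.23, 4.05, 4.87, 5.69]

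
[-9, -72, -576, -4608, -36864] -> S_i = -9*8^i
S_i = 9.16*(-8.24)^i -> [9.16, -75.48, 621.94, -5124.8, 42228.37]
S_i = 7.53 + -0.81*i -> [7.53, 6.72, 5.91, 5.1, 4.29]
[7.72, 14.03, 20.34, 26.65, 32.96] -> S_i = 7.72 + 6.31*i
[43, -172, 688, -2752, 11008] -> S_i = 43*-4^i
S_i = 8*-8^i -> [8, -64, 512, -4096, 32768]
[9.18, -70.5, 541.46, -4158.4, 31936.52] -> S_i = 9.18*(-7.68)^i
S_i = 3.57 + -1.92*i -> [3.57, 1.65, -0.27, -2.19, -4.11]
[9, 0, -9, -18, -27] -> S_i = 9 + -9*i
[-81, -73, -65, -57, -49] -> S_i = -81 + 8*i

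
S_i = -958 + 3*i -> [-958, -955, -952, -949, -946]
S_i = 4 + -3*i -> [4, 1, -2, -5, -8]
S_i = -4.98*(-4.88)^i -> [-4.98, 24.3, -118.6, 578.75, -2824.29]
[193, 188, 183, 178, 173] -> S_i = 193 + -5*i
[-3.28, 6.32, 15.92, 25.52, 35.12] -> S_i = -3.28 + 9.60*i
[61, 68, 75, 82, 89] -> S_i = 61 + 7*i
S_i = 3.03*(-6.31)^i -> [3.03, -19.12, 120.64, -761.26, 4803.53]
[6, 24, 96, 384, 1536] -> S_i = 6*4^i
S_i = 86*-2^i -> [86, -172, 344, -688, 1376]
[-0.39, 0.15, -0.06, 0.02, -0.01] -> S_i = -0.39*(-0.39)^i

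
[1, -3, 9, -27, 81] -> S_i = 1*-3^i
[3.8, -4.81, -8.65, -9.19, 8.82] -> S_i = Random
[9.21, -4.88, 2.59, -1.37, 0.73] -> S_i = 9.21*(-0.53)^i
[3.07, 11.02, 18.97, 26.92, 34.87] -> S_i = 3.07 + 7.95*i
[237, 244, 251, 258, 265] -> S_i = 237 + 7*i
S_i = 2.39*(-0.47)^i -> [2.39, -1.12, 0.53, -0.25, 0.12]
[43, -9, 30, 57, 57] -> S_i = Random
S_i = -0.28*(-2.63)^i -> [-0.28, 0.74, -1.94, 5.09, -13.4]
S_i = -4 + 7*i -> [-4, 3, 10, 17, 24]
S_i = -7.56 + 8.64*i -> [-7.56, 1.08, 9.72, 18.36, 27.0]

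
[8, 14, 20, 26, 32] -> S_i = 8 + 6*i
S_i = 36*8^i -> [36, 288, 2304, 18432, 147456]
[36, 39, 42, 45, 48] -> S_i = 36 + 3*i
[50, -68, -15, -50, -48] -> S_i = Random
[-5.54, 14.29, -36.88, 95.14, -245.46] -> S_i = -5.54*(-2.58)^i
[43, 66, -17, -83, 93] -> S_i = Random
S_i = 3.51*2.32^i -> [3.51, 8.14, 18.89, 43.83, 101.69]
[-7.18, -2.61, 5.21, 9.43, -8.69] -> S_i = Random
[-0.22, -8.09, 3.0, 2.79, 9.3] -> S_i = Random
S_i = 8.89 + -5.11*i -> [8.89, 3.78, -1.33, -6.44, -11.55]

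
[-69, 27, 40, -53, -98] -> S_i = Random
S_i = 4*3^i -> [4, 12, 36, 108, 324]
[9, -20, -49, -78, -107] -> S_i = 9 + -29*i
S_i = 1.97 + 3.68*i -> [1.97, 5.65, 9.33, 13.01, 16.69]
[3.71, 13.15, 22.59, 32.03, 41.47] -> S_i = 3.71 + 9.44*i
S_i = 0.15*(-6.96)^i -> [0.15, -1.04, 7.27, -50.57, 351.99]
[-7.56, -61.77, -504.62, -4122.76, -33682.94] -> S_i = -7.56*8.17^i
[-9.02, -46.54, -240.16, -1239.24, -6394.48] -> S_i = -9.02*5.16^i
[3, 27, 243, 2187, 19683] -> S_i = 3*9^i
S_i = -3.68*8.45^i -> [-3.68, -31.1, -262.76, -2220.33, -18761.81]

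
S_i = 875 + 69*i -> [875, 944, 1013, 1082, 1151]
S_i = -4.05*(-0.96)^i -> [-4.05, 3.89, -3.73, 3.58, -3.44]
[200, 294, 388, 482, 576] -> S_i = 200 + 94*i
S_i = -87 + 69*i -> [-87, -18, 51, 120, 189]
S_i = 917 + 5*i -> [917, 922, 927, 932, 937]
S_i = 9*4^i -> [9, 36, 144, 576, 2304]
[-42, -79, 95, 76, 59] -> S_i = Random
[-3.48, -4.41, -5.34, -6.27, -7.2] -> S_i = -3.48 + -0.93*i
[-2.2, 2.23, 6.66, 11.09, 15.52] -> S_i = -2.20 + 4.43*i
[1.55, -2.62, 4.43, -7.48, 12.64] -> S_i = 1.55*(-1.69)^i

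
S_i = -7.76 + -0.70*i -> [-7.76, -8.46, -9.16, -9.86, -10.56]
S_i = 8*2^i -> [8, 16, 32, 64, 128]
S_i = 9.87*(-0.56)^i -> [9.87, -5.53, 3.1, -1.73, 0.97]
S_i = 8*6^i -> [8, 48, 288, 1728, 10368]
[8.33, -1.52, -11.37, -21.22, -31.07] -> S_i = 8.33 + -9.85*i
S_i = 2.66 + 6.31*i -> [2.66, 8.97, 15.28, 21.59, 27.9]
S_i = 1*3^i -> [1, 3, 9, 27, 81]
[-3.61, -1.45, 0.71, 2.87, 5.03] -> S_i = -3.61 + 2.16*i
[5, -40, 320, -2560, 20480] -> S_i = 5*-8^i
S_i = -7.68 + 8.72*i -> [-7.68, 1.04, 9.76, 18.48, 27.2]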